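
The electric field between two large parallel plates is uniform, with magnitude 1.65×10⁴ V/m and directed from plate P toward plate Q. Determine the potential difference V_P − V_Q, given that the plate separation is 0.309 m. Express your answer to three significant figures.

5100 V

In a uniform field, potential decreases in the direction of E: ΔV = −E·d for a displacement d parallel to E.
Going from Q to P is a displacement of 0.309 m opposite to the field, so V_P − V_Q = +Ed = 5100 V.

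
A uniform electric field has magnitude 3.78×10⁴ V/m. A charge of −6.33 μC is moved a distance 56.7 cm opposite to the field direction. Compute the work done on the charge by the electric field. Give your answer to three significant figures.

0.136 J

The potential change for a displacement 56.7 cm opposite to the field direction is ΔV = +Ed = 2.14×10⁴ V.
W_field = −qΔV = 0.136 J.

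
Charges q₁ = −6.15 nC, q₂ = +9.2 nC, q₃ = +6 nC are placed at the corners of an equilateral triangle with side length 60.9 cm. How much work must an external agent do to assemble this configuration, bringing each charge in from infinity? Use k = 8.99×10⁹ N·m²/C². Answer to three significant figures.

-5.65×10⁻⁷ J

The assembly work is the sum of pairwise potential energies, U = Σ_{i<j} kqᵢqⱼ/rᵢⱼ.
All three pair separations equal the side length, 0.609 m.
U = (-8.35×10⁻⁷) + (-5.45×10⁻⁷) + (8.15×10⁻⁷) = -5.65×10⁻⁷ J.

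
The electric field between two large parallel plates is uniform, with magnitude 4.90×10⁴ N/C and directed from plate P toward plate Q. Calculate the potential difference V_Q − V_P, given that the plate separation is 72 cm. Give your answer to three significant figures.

In a uniform field, potential decreases in the direction of E: ΔV = −E·d for a displacement d parallel to E.
Going from P to Q is a displacement of 72 cm along the field, so V_Q − V_P = −Ed = -3.53×10⁴ V.

-3.53×10⁴ V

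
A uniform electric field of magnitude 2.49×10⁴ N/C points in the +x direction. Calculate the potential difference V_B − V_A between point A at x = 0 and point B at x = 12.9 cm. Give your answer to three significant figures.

-3210 V

In a uniform field, potential decreases in the direction of E: V_B − V_A = −E·Δx.
V_B − V_A = −(2.49×10⁴ V/m)(0.129 m) = -3210 V.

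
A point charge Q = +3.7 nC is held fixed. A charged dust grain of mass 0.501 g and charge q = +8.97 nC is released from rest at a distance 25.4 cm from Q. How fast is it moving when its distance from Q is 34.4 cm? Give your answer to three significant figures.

0.0350 m/s

Only the electrostatic force acts, so mechanical energy is conserved: ½mv² = U₁ − U₂ = kQq(1/r₁ − 1/r₂).
U₁ − U₂ = (8.99×10⁹ N·m²/C²)(3.70×10⁻⁹ C)(8.97×10⁻⁹ C)(1/0.254 − 1/0.344) = 3.07×10⁻⁷ J.
v = √(2·3.07×10⁻⁷/5.01×10⁻⁴) = 0.0350 m/s.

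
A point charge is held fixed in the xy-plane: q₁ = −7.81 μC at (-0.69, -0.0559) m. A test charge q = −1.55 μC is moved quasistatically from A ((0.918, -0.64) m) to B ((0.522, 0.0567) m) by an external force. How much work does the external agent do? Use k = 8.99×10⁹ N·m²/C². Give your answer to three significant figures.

0.0258 J

For quasistatic motion the external work equals the change in potential energy: W_ext = qΔV = q(V_B − V_A).
At A: distance to the source charge is 1.71 m; V_A = kq₁/r = -4.10×10⁴ V.
At B: distance to the source charge is 1.22 m; V_B = kq₁/r = -5.77×10⁴ V.
ΔV = V_B − V_A = -1.66×10⁴ V.
W_ext = qΔV = (-1.55×10⁻⁶ C)(-1.66×10⁴ V) = 0.0258 J.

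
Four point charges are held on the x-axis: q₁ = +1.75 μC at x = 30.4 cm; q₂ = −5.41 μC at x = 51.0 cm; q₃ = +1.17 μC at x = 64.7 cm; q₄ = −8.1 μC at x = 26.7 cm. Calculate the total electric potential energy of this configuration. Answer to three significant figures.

-2.82 J

The assembly work is the sum of pairwise potential energies, U = Σ_{i<j} kqᵢqⱼ/rᵢⱼ.
Pair separations: r₁₂ = 0.206 m, r₁₃ = 0.343 m, r₁₄ = 0.0370 m, r₂₃ = 0.137 m, r₂₄ = 0.243 m, r₃₄ = 0.380 m.
Summing all 6 pair terms gives U = -2.82 J.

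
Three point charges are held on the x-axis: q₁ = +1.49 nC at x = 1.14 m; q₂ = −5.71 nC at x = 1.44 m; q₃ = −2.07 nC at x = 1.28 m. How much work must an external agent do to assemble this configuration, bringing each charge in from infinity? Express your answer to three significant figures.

The assembly work is the sum of pairwise potential energies, U = Σ_{i<j} kqᵢqⱼ/rᵢⱼ.
Pair separations: r₁₂ = 0.300 m, r₁₃ = 0.140 m, r₂₃ = 0.160 m.
U = (-2.55×10⁻⁷) + (-1.98×10⁻⁷) + (6.64×10⁻⁷) = 2.11×10⁻⁷ J.

2.11×10⁻⁷ J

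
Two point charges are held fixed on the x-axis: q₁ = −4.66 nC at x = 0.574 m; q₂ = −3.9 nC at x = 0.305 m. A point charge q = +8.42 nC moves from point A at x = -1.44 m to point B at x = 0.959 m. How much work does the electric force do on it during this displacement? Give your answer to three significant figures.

The work done by the electric force is W_field = −ΔU = −q(V_B − V_A) = q(V_A − V_B).
At A: distances to the source charges are 2.01 m, 1.74 m; V_A = Σ kqᵢ/rᵢ = -40.9 V.
At B: distances to the source charges are 0.385 m, 0.654 m; V_B = Σ kqᵢ/rᵢ = -162 V.
ΔV = V_B − V_A = -122 V.
W_field = −qΔV = −(8.42×10⁻⁹ C)(-122 V) = 1.02×10⁻⁶ J.

1.02×10⁻⁶ J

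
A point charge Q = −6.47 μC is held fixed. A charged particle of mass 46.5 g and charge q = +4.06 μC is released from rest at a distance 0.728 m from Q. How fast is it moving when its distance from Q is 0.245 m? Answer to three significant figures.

Only the electrostatic force acts, so mechanical energy is conserved: ½mv² = U₁ − U₂ = kQq(1/r₁ − 1/r₂).
U₁ − U₂ = (8.99×10⁹ N·m²/C²)(-6.47×10⁻⁶ C)(4.06×10⁻⁶ C)(1/0.728 − 1/0.245) = 0.639 J.
v = √(2·0.639/0.0465) = 5.24 m/s.

5.24 m/s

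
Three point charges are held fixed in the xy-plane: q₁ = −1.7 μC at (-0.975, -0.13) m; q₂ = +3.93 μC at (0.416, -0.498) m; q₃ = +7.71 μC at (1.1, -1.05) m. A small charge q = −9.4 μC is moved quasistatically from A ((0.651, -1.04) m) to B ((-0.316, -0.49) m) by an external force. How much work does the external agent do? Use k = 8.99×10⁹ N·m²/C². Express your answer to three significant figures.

For quasistatic motion the external work equals the change in potential energy: W_ext = qΔV = q(V_B − V_A).
At A: distances to the source charges are 1.86 m, 0.591 m, 0.449 m; V_A = Σ kqᵢ/rᵢ = 2.06×10⁵ V.
At B: distances to the source charges are 0.751 m, 0.732 m, 1.52 m; V_B = Σ kqᵢ/rᵢ = 7.34×10⁴ V.
ΔV = V_B − V_A = -1.33×10⁵ V.
W_ext = qΔV = (-9.40×10⁻⁶ C)(-1.33×10⁵ V) = 1.25 J.

1.25 J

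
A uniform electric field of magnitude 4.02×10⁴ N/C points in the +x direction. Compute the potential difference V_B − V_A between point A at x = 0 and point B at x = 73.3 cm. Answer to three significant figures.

In a uniform field, potential decreases in the direction of E: V_B − V_A = −E·Δx.
V_B − V_A = −(4.02×10⁴ V/m)(0.733 m) = -2.95×10⁴ V.

-2.95×10⁴ V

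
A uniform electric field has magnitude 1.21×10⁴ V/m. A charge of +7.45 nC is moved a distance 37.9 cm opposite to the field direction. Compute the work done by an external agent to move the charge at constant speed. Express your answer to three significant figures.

The potential change for a displacement 37.9 cm opposite to the field direction is ΔV = +Ed = 4590 V.
W_ext = qΔV = 3.42×10⁻⁵ J.

3.42×10⁻⁵ J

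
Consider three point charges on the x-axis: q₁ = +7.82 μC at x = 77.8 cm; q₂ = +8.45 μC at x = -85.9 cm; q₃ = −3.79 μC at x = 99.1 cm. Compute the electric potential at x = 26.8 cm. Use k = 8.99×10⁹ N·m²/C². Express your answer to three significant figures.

1.58×10⁵ V

Electric potential is a scalar, so the contributions from each charge add algebraically: V = Σ kqᵢ/rᵢ.
Distances from the field point to each charge: r₁ = 0.510 m, r₂ = 1.13 m, r₃ = 0.723 m.
V = k[(7.82×10⁻⁶)/(0.510) + (8.45×10⁻⁶)/(1.13) + (-3.79×10⁻⁶)/(0.723)] = 1.58×10⁵ V.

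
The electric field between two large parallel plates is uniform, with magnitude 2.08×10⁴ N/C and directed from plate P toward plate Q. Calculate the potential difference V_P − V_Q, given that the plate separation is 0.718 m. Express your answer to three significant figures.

1.49×10⁴ V

In a uniform field, potential decreases in the direction of E: ΔV = −E·d for a displacement d parallel to E.
Going from Q to P is a displacement of 0.718 m opposite to the field, so V_P − V_Q = +Ed = 1.49×10⁴ V.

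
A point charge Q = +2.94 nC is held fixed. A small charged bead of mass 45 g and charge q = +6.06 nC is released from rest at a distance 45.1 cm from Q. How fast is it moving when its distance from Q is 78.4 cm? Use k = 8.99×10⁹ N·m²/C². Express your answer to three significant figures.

Only the electrostatic force acts, so mechanical energy is conserved: ½mv² = U₁ − U₂ = kQq(1/r₁ − 1/r₂).
U₁ − U₂ = (8.99×10⁹ N·m²/C²)(2.94×10⁻⁹ C)(6.06×10⁻⁹ C)(1/0.451 − 1/0.784) = 1.51×10⁻⁷ J.
v = √(2·1.51×10⁻⁷/0.0450) = 2.59×10⁻³ m/s.

2.59×10⁻³ m/s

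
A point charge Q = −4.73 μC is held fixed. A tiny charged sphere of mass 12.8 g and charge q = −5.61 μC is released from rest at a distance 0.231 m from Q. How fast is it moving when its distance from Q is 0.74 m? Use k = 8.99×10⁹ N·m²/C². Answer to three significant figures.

10.5 m/s

Only the electrostatic force acts, so mechanical energy is conserved: ½mv² = U₁ − U₂ = kQq(1/r₁ − 1/r₂).
U₁ − U₂ = (8.99×10⁹ N·m²/C²)(-4.73×10⁻⁶ C)(-5.61×10⁻⁶ C)(1/0.231 − 1/0.740) = 0.710 J.
v = √(2·0.710/0.0128) = 10.5 m/s.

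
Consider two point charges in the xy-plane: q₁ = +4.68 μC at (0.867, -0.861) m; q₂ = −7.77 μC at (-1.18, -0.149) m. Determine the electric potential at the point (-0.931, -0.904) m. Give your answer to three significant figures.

-6.45×10⁴ V

Electric potential is a scalar, so the contributions from each charge add algebraically: V = Σ kqᵢ/rᵢ.
Distances from the field point to each charge: r₁ = 1.80 m, r₂ = 0.795 m.
V = k[(4.68×10⁻⁶)/(1.80) + (-7.77×10⁻⁶)/(0.795)] = -6.45×10⁴ V.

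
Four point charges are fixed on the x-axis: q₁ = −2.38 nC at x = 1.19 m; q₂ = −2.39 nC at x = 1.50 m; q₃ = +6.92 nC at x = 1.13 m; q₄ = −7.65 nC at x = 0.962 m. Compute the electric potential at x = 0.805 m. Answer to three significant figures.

Electric potential is a scalar, so the contributions from each charge add algebraically: V = Σ kqᵢ/rᵢ.
Distances from the field point to each charge: r₁ = 0.385 m, r₂ = 0.695 m, r₃ = 0.325 m, r₄ = 0.157 m.
V = k[(-2.38×10⁻⁹)/(0.385) + (-2.39×10⁻⁹)/(0.695) + (6.92×10⁻⁹)/(0.325) + (-7.65×10⁻⁹)/(0.157)] = -333 V.

-333 V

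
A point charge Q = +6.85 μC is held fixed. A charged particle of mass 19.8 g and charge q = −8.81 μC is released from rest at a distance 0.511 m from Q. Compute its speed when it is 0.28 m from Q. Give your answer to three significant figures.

9.41 m/s

Only the electrostatic force acts, so mechanical energy is conserved: ½mv² = U₁ − U₂ = kQq(1/r₁ − 1/r₂).
U₁ − U₂ = (8.99×10⁹ N·m²/C²)(6.85×10⁻⁶ C)(-8.81×10⁻⁶ C)(1/0.511 − 1/0.280) = 0.876 J.
v = √(2·0.876/0.0198) = 9.41 m/s.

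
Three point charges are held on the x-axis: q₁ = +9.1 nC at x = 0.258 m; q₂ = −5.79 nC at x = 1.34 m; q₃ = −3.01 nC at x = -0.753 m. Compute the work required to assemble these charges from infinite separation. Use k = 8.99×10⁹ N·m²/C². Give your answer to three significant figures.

-6.06×10⁻⁷ J

The work to assemble the configuration equals its total potential energy, U = Σ kqᵢqⱼ/rᵢⱼ over all pairs.
Pair separations: r₁₂ = 1.08 m, r₁₃ = 1.01 m, r₂₃ = 2.09 m.
U = (-4.38×10⁻⁷) + (-2.44×10⁻⁷) + (7.49×10⁻⁸) = -6.06×10⁻⁷ J.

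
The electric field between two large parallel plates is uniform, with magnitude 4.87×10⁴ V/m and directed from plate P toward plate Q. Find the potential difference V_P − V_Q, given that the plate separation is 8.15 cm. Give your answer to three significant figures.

3970 V

In a uniform field, potential decreases in the direction of E: ΔV = −E·d for a displacement d parallel to E.
Going from Q to P is a displacement of 8.15 cm opposite to the field, so V_P − V_Q = +Ed = 3970 V.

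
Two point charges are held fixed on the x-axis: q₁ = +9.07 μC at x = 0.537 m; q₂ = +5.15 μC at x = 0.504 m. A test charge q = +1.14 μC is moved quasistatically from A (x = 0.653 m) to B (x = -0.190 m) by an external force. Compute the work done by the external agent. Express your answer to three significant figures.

-0.952 J

For quasistatic motion the external work equals the change in potential energy: W_ext = qΔV = q(V_B − V_A).
At A: distances to the source charges are 0.116 m, 0.149 m; V_A = Σ kqᵢ/rᵢ = 1.01×10⁶ V.
At B: distances to the source charges are 0.727 m, 0.694 m; V_B = Σ kqᵢ/rᵢ = 1.79×10⁵ V.
ΔV = V_B − V_A = -8.35×10⁵ V.
W_ext = qΔV = (1.14×10⁻⁶ C)(-8.35×10⁵ V) = -0.952 J.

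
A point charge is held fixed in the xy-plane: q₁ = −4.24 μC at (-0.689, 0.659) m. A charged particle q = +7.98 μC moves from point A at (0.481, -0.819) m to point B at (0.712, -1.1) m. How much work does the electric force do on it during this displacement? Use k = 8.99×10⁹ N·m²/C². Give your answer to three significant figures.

The work done by the electric force is W_field = −ΔU = −q(V_B − V_A) = q(V_A − V_B).
At A: distance to the source charge is 1.89 m; V_A = kq₁/r = -2.02×10⁴ V.
At B: distance to the source charge is 2.25 m; V_B = kq₁/r = -1.70×10⁴ V.
ΔV = V_B − V_A = 3270 V.
W_field = −qΔV = −(7.98×10⁻⁶ C)(3270 V) = -0.0261 J.

-0.0261 J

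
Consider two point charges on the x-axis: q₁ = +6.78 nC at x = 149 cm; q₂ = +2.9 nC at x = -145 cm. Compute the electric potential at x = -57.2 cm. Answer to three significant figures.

The total potential is the scalar sum of each charge's contribution, V = Σ kqᵢ/rᵢ.
Distances from the field point to each charge: r₁ = 2.06 m, r₂ = 0.878 m.
V = k[(6.78×10⁻⁹)/(2.06) + (2.90×10⁻⁹)/(0.878)] = 59.3 V.

59.3 V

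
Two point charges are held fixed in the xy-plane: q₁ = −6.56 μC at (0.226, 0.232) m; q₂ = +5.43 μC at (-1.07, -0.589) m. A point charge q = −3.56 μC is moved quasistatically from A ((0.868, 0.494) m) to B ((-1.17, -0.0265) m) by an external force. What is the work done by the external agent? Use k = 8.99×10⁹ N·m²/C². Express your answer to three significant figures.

-0.381 J

For quasistatic motion the external work equals the change in potential energy: W_ext = qΔV = q(V_B − V_A).
At A: distances to the source charges are 0.693 m, 2.22 m; V_A = Σ kqᵢ/rᵢ = -6.31×10⁴ V.
At B: distances to the source charges are 1.42 m, 0.571 m; V_B = Σ kqᵢ/rᵢ = 4.39×10⁴ V.
ΔV = V_B − V_A = 1.07×10⁵ V.
W_ext = qΔV = (-3.56×10⁻⁶ C)(1.07×10⁵ V) = -0.381 J.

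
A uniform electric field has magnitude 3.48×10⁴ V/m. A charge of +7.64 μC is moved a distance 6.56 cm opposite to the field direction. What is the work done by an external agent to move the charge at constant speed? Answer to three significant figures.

0.0174 J

The potential change for a displacement 6.56 cm opposite to the field direction is ΔV = +Ed = 2280 V.
W_ext = qΔV = 0.0174 J.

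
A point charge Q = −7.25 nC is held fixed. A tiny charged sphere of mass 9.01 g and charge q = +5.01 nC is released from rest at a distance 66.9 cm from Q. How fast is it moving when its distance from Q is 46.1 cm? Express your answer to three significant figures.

Only the electrostatic force acts, so mechanical energy is conserved: ½mv² = U₁ − U₂ = kQq(1/r₁ − 1/r₂).
U₁ − U₂ = (8.99×10⁹ N·m²/C²)(-7.25×10⁻⁹ C)(5.01×10⁻⁹ C)(1/0.669 − 1/0.461) = 2.20×10⁻⁷ J.
v = √(2·2.20×10⁻⁷/9.01×10⁻³) = 6.99×10⁻³ m/s.

6.99×10⁻³ m/s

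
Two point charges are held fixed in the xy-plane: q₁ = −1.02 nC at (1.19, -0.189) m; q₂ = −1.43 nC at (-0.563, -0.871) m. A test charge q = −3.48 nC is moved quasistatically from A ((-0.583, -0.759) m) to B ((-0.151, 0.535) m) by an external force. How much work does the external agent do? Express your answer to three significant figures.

For quasistatic motion the external work equals the change in potential energy: W_ext = qΔV = q(V_B − V_A).
At A: distances to the source charges are 1.86 m, 0.114 m; V_A = Σ kqᵢ/rᵢ = -118 V.
At B: distances to the source charges are 1.52 m, 1.47 m; V_B = Σ kqᵢ/rᵢ = -14.8 V.
ΔV = V_B − V_A = 103 V.
W_ext = qΔV = (-3.48×10⁻⁹ C)(103 V) = -3.59×10⁻⁷ J.

-3.59×10⁻⁷ J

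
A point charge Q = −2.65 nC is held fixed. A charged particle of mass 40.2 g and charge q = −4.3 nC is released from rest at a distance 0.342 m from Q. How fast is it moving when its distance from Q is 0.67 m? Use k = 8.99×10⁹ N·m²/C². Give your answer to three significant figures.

Only the electrostatic force acts, so mechanical energy is conserved: ½mv² = U₁ − U₂ = kQq(1/r₁ − 1/r₂).
U₁ − U₂ = (8.99×10⁹ N·m²/C²)(-2.65×10⁻⁹ C)(-4.30×10⁻⁹ C)(1/0.342 − 1/0.670) = 1.47×10⁻⁷ J.
v = √(2·1.47×10⁻⁷/0.0402) = 2.70×10⁻³ m/s.

2.70×10⁻³ m/s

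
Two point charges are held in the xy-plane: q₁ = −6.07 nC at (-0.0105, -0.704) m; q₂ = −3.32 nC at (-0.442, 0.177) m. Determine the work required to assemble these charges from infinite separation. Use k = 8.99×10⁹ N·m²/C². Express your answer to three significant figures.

1.85×10⁻⁷ J

The assembly work is the sum of pairwise potential energies, U = Σ_{i<j} kqᵢqⱼ/rᵢⱼ.
Pair separations: r₁₂ = 0.981 m.
U = (1.85×10⁻⁷) = 1.85×10⁻⁷ J.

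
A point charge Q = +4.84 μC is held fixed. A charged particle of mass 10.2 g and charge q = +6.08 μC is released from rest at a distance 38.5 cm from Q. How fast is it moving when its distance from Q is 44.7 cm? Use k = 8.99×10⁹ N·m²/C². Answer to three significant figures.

4.32 m/s

Only the electrostatic force acts, so mechanical energy is conserved: ½mv² = U₁ − U₂ = kQq(1/r₁ − 1/r₂).
U₁ − U₂ = (8.99×10⁹ N·m²/C²)(4.84×10⁻⁶ C)(6.08×10⁻⁶ C)(1/0.385 − 1/0.447) = 0.0953 J.
v = √(2·0.0953/0.0102) = 4.32 m/s.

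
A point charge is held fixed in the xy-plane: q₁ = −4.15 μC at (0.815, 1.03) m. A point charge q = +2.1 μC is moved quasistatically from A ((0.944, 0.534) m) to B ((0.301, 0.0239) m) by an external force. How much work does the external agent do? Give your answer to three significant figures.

0.0835 J

For quasistatic motion the external work equals the change in potential energy: W_ext = qΔV = q(V_B − V_A).
At A: distance to the source charge is 0.513 m; V_A = kq₁/r = -7.28×10⁴ V.
At B: distance to the source charge is 1.13 m; V_B = kq₁/r = -3.30×10⁴ V.
ΔV = V_B − V_A = 3.98×10⁴ V.
W_ext = qΔV = (2.10×10⁻⁶ C)(3.98×10⁴ V) = 0.0835 J.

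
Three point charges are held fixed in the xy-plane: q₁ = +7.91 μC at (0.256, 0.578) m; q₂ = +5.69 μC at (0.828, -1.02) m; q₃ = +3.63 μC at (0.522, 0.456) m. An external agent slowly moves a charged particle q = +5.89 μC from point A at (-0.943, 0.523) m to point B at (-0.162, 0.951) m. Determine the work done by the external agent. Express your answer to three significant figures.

0.504 J

For quasistatic motion the external work equals the change in potential energy: W_ext = qΔV = q(V_B − V_A).
At A: distances to the source charges are 1.20 m, 2.35 m, 1.47 m; V_A = Σ kqᵢ/rᵢ = 1.03×10⁵ V.
At B: distances to the source charges are 0.560 m, 2.21 m, 0.844 m; V_B = Σ kqᵢ/rᵢ = 1.89×10⁵ V.
ΔV = V_B − V_A = 8.55×10⁴ V.
W_ext = qΔV = (5.89×10⁻⁶ C)(8.55×10⁴ V) = 0.504 J.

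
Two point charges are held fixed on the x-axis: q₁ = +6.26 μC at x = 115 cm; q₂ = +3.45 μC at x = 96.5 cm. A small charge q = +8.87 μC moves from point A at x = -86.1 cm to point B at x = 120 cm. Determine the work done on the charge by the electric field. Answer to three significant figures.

The work done by the electric force is W_field = −ΔU = −q(V_B − V_A) = q(V_A − V_B).
At A: distances to the source charges are 2.01 m, 1.83 m; V_A = Σ kqᵢ/rᵢ = 4.50×10⁴ V.
At B: distances to the source charges are 0.0500 m, 0.235 m; V_B = Σ kqᵢ/rᵢ = 1.26×10⁶ V.
ΔV = V_B − V_A = 1.21×10⁶ V.
W_field = −qΔV = −(8.87×10⁻⁶ C)(1.21×10⁶ V) = -10.8 J.

-10.8 J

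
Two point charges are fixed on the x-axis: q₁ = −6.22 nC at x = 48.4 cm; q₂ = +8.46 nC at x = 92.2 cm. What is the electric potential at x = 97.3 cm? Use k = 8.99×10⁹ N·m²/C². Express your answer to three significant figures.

1380 V

The total potential is the scalar sum of each charge's contribution, V = Σ kqᵢ/rᵢ.
Distances from the field point to each charge: r₁ = 0.489 m, r₂ = 0.0510 m.
V = k[(-6.22×10⁻⁹)/(0.489) + (8.46×10⁻⁹)/(0.0510)] = 1380 V.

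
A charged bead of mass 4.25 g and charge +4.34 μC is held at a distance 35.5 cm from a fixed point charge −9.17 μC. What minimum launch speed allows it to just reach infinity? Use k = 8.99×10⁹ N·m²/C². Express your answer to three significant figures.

21.8 m/s

To just escape, total mechanical energy must reach zero at infinity: ½mv²_min + U = 0, so ½mv²_min = −U = |kQq|/r.
|U| = |kQq|/r = (8.99×10⁹ N·m²/C²)(9.17×10⁻⁶)(4.34×10⁻⁶)/(0.355) = 1.01 J.
v_min = √(2|U|/m) = √(2·1.01/4.25×10⁻³) = 21.8 m/s.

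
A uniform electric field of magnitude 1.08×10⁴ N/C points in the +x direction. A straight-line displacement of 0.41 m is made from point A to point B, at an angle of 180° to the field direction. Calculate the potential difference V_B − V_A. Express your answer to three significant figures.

Only the component of displacement along E changes the potential: ΔV = −E·d·cosθ.
ΔV = −(1.08×10⁴ V/m)(0.410 m)cos180° = 4430 V.

4430 V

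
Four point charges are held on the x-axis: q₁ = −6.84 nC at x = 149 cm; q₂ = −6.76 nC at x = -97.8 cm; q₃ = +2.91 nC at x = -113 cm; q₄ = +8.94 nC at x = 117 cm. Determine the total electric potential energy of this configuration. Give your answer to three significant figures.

The work to assemble the configuration equals its total potential energy, U = Σ kqᵢqⱼ/rᵢⱼ over all pairs.
Pair separations: r₁₂ = 2.47 m, r₁₃ = 2.62 m, r₁₄ = 0.320 m, r₂₃ = 0.152 m, r₂₄ = 2.15 m, r₃₄ = 2.30 m.
Summing all 6 pair terms gives U = -2.93×10⁻⁶ J.

-2.93×10⁻⁶ J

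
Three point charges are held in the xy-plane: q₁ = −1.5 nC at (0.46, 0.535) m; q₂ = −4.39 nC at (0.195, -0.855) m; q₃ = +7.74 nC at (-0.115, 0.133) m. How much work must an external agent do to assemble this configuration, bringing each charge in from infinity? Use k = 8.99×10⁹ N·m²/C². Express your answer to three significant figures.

-4.02×10⁻⁷ J

The work to assemble the configuration equals its total potential energy, U = Σ kqᵢqⱼ/rᵢⱼ over all pairs.
Pair separations: r₁₂ = 1.42 m, r₁₃ = 0.702 m, r₂₃ = 1.04 m.
U = (4.18×10⁻⁸) + (-1.49×10⁻⁷) + (-2.95×10⁻⁷) = -4.02×10⁻⁷ J.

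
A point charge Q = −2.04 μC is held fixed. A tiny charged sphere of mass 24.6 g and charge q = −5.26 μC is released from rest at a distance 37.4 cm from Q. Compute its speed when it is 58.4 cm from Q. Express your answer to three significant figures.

2.75 m/s

Only the electrostatic force acts, so mechanical energy is conserved: ½mv² = U₁ − U₂ = kQq(1/r₁ − 1/r₂).
U₁ − U₂ = (8.99×10⁹ N·m²/C²)(-2.04×10⁻⁶ C)(-5.26×10⁻⁶ C)(1/0.374 − 1/0.584) = 0.0927 J.
v = √(2·0.0927/0.0246) = 2.75 m/s.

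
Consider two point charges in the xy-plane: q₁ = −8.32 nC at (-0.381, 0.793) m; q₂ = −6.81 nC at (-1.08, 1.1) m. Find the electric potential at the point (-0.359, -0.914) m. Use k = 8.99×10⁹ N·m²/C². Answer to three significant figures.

The total potential is the scalar sum of each charge's contribution, V = Σ kqᵢ/rᵢ.
Distances from the field point to each charge: r₁ = 1.71 m, r₂ = 2.14 m.
V = k[(-8.32×10⁻⁹)/(1.71) + (-6.81×10⁻⁹)/(2.14)] = -72.4 V.

-72.4 V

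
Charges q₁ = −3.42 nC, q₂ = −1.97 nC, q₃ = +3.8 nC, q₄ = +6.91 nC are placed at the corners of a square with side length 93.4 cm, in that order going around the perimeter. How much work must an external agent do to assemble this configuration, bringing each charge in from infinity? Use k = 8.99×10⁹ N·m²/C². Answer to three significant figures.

The assembly work is the sum of pairwise potential energies, U = Σ_{i<j} kqᵢqⱼ/rᵢⱼ.
The four side pairs have separation 0.934 m and the two diagonal pairs 1.32 m.
Summing all 6 pair terms gives U = -1.63×10⁻⁷ J.

-1.63×10⁻⁷ J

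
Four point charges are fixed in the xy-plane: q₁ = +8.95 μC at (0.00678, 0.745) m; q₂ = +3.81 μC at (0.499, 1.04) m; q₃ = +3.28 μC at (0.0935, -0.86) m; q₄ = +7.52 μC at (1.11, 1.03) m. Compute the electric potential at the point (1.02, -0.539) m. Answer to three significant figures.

The total potential is the scalar sum of each charge's contribution, V = Σ kqᵢ/rᵢ.
Distances from the field point to each charge: r₁ = 1.64 m, r₂ = 1.66 m, r₃ = 0.981 m, r₄ = 1.57 m.
V = k[(8.95×10⁻⁶)/(1.64) + (3.81×10⁻⁶)/(1.66) + (3.28×10⁻⁶)/(0.981) + (7.52×10⁻⁶)/(1.57)] = 1.43×10⁵ V.

1.43×10⁵ V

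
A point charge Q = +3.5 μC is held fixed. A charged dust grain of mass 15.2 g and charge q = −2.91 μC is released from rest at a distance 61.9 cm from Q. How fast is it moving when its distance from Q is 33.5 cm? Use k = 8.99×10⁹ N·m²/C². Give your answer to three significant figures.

4.06 m/s

Only the electrostatic force acts, so mechanical energy is conserved: ½mv² = U₁ − U₂ = kQq(1/r₁ − 1/r₂).
U₁ − U₂ = (8.99×10⁹ N·m²/C²)(3.50×10⁻⁶ C)(-2.91×10⁻⁶ C)(1/0.619 − 1/0.335) = 0.125 J.
v = √(2·0.125/0.0152) = 4.06 m/s.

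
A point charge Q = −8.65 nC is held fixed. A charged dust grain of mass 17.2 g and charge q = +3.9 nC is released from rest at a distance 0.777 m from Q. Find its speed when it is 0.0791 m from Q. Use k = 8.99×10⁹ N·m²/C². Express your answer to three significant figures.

Only the electrostatic force acts, so mechanical energy is conserved: ½mv² = U₁ − U₂ = kQq(1/r₁ − 1/r₂).
U₁ − U₂ = (8.99×10⁹ N·m²/C²)(-8.65×10⁻⁹ C)(3.90×10⁻⁹ C)(1/0.777 − 1/0.0791) = 3.44×10⁻⁶ J.
v = √(2·3.44×10⁻⁶/0.0172) = 0.0200 m/s.

0.0200 m/s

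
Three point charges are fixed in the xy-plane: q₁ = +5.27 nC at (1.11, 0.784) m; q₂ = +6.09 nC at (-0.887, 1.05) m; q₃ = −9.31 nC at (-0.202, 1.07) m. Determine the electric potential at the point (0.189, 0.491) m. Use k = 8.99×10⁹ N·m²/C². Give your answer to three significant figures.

Electric potential is a scalar, so the contributions from each charge add algebraically: V = Σ kqᵢ/rᵢ.
Distances from the field point to each charge: r₁ = 0.966 m, r₂ = 1.21 m, r₃ = 0.699 m.
V = k[(5.27×10⁻⁹)/(0.966) + (6.09×10⁻⁹)/(1.21) + (-9.31×10⁻⁹)/(0.699)] = -25.6 V.

-25.6 V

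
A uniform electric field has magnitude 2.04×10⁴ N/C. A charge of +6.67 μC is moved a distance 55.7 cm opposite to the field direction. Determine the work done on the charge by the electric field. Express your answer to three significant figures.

-0.0758 J

The potential change for a displacement 55.7 cm opposite to the field direction is ΔV = +Ed = 1.14×10⁴ V.
W_field = −qΔV = -0.0758 J.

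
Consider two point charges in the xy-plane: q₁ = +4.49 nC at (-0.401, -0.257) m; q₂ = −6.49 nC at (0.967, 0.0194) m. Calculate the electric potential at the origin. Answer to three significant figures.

Electric potential is a scalar, so the contributions from each charge add algebraically: V = Σ kqᵢ/rᵢ.
Distances from the field point to each charge: r₁ = 0.476 m, r₂ = 0.967 m.
V = k[(4.49×10⁻⁹)/(0.476) + (-6.49×10⁻⁹)/(0.967)] = 24.4 V.

24.4 V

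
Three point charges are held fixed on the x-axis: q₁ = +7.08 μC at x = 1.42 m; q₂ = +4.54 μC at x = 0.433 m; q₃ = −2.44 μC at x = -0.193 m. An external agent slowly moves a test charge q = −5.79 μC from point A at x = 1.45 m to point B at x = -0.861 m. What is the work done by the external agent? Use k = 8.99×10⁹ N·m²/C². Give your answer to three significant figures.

12.3 J

For quasistatic motion the external work equals the change in potential energy: W_ext = qΔV = q(V_B − V_A).
At A: distances to the source charges are 0.0300 m, 1.02 m, 1.64 m; V_A = Σ kqᵢ/rᵢ = 2.15×10⁶ V.
At B: distances to the source charges are 2.28 m, 1.29 m, 0.668 m; V_B = Σ kqᵢ/rᵢ = 2.66×10⁴ V.
ΔV = V_B − V_A = -2.12×10⁶ V.
W_ext = qΔV = (-5.79×10⁻⁶ C)(-2.12×10⁶ V) = 12.3 J.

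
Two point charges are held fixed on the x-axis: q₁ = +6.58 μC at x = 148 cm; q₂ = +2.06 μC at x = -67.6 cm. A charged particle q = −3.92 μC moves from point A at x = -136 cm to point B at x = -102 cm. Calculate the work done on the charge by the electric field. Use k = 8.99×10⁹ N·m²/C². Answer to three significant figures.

0.116 J

The work done by the electric force is W_field = −ΔU = −q(V_B − V_A) = q(V_A − V_B).
At A: distances to the source charges are 2.84 m, 0.684 m; V_A = Σ kqᵢ/rᵢ = 4.79×10⁴ V.
At B: distances to the source charges are 2.50 m, 0.344 m; V_B = Σ kqᵢ/rᵢ = 7.75×10⁴ V.
ΔV = V_B − V_A = 2.96×10⁴ V.
W_field = −qΔV = −(-3.92×10⁻⁶ C)(2.96×10⁴ V) = 0.116 J.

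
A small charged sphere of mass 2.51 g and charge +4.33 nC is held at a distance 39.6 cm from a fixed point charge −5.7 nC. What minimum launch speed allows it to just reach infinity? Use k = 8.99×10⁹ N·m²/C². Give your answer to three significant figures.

To just escape, total mechanical energy must reach zero at infinity: ½mv²_min + U = 0, so ½mv²_min = −U = |kQq|/r.
|U| = |kQq|/r = (8.99×10⁹ N·m²/C²)(5.70×10⁻⁹)(4.33×10⁻⁹)/(0.396) = 5.60×10⁻⁷ J.
v_min = √(2|U|/m) = √(2·5.60×10⁻⁷/2.51×10⁻³) = 0.0211 m/s.

0.0211 m/s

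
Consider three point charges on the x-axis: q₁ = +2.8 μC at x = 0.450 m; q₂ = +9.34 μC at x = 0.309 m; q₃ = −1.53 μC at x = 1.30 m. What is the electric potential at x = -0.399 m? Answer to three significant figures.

1.40×10⁵ V

The total potential is the scalar sum of each charge's contribution, V = Σ kqᵢ/rᵢ.
Distances from the field point to each charge: r₁ = 0.849 m, r₂ = 0.708 m, r₃ = 1.70 m.
V = k[(2.80×10⁻⁶)/(0.849) + (9.34×10⁻⁶)/(0.708) + (-1.53×10⁻⁶)/(1.70)] = 1.40×10⁵ V.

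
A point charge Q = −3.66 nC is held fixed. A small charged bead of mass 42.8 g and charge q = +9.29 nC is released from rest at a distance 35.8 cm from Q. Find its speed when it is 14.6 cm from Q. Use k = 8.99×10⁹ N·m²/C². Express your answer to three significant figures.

Only the electrostatic force acts, so mechanical energy is conserved: ½mv² = U₁ − U₂ = kQq(1/r₁ − 1/r₂).
U₁ − U₂ = (8.99×10⁹ N·m²/C²)(-3.66×10⁻⁹ C)(9.29×10⁻⁹ C)(1/0.358 − 1/0.146) = 1.24×10⁻⁶ J.
v = √(2·1.24×10⁻⁶/0.0428) = 7.61×10⁻³ m/s.

7.61×10⁻³ m/s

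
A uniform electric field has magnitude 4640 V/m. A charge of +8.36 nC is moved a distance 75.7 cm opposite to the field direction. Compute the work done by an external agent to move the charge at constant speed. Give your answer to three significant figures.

2.94×10⁻⁵ J

The potential change for a displacement 75.7 cm opposite to the field direction is ΔV = +Ed = 3510 V.
W_ext = qΔV = 2.94×10⁻⁵ J.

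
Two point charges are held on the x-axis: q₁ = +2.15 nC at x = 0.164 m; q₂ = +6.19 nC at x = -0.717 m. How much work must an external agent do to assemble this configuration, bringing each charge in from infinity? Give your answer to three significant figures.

1.36×10⁻⁷ J

The assembly work is the sum of pairwise potential energies, U = Σ_{i<j} kqᵢqⱼ/rᵢⱼ.
Pair separations: r₁₂ = 0.881 m.
U = (1.36×10⁻⁷) = 1.36×10⁻⁷ J.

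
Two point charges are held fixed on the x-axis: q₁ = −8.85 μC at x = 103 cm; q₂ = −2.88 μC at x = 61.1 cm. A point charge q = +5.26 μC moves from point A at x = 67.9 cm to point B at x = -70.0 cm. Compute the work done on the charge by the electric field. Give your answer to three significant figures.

-2.85 J

The work done by the electric force is W_field = −ΔU = −q(V_B − V_A) = q(V_A − V_B).
At A: distances to the source charges are 0.351 m, 0.0680 m; V_A = Σ kqᵢ/rᵢ = -6.07×10⁵ V.
At B: distances to the source charges are 1.73 m, 1.31 m; V_B = Σ kqᵢ/rᵢ = -6.57×10⁴ V.
ΔV = V_B − V_A = 5.42×10⁵ V.
W_field = −qΔV = −(5.26×10⁻⁶ C)(5.42×10⁵ V) = -2.85 J.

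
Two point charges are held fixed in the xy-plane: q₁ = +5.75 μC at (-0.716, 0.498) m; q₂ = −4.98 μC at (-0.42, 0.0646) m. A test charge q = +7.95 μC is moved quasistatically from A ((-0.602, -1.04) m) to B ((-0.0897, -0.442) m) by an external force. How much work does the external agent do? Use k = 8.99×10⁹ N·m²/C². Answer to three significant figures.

For quasistatic motion the external work equals the change in potential energy: W_ext = qΔV = q(V_B − V_A).
At A: distances to the source charges are 1.54 m, 1.12 m; V_A = Σ kqᵢ/rᵢ = -6470 V.
At B: distances to the source charges are 1.13 m, 0.605 m; V_B = Σ kqᵢ/rᵢ = -2.83×10⁴ V.
ΔV = V_B − V_A = -2.18×10⁴ V.
W_ext = qΔV = (7.95×10⁻⁶ C)(-2.18×10⁴ V) = -0.173 J.

-0.173 J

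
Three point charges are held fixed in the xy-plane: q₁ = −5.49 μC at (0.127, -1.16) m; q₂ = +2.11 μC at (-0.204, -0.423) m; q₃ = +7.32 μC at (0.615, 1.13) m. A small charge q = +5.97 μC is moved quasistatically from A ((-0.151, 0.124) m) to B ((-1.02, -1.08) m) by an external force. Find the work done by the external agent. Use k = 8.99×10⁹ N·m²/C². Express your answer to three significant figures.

For quasistatic motion the external work equals the change in potential energy: W_ext = qΔV = q(V_B − V_A).
At A: distances to the source charges are 1.31 m, 0.550 m, 1.26 m; V_A = Σ kqᵢ/rᵢ = 4.90×10⁴ V.
At B: distances to the source charges are 1.15 m, 1.05 m, 2.75 m; V_B = Σ kqᵢ/rᵢ = -881 V.
ΔV = V_B − V_A = -4.99×10⁴ V.
W_ext = qΔV = (5.97×10⁻⁶ C)(-4.99×10⁴ V) = -0.298 J.

-0.298 J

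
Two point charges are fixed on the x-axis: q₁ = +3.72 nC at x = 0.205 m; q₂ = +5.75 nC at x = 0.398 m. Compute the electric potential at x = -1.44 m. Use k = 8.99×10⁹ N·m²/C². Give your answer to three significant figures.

Electric potential is a scalar, so the contributions from each charge add algebraically: V = Σ kqᵢ/rᵢ.
Distances from the field point to each charge: r₁ = 1.65 m, r₂ = 1.84 m.
V = k[(3.72×10⁻⁹)/(1.65) + (5.75×10⁻⁹)/(1.84)] = 48.5 V.

48.5 V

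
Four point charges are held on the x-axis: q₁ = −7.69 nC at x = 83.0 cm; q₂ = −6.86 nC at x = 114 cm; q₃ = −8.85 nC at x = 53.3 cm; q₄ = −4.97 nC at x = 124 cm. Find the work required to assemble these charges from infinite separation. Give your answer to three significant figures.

8.95×10⁻⁶ J

The work to assemble the configuration equals its total potential energy, U = Σ kqᵢqⱼ/rᵢⱼ over all pairs.
Pair separations: r₁₂ = 0.310 m, r₁₃ = 0.297 m, r₁₄ = 0.410 m, r₂₃ = 0.607 m, r₂₄ = 0.100 m, r₃₄ = 0.707 m.
Summing all 6 pair terms gives U = 8.95×10⁻⁶ J.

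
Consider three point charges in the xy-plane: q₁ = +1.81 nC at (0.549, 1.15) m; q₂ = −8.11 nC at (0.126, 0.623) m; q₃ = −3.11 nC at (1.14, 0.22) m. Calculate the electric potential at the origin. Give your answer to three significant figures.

Electric potential is a scalar, so the contributions from each charge add algebraically: V = Σ kqᵢ/rᵢ.
Distances from the field point to each charge: r₁ = 1.27 m, r₂ = 0.636 m, r₃ = 1.16 m.
V = k[(1.81×10⁻⁹)/(1.27) + (-8.11×10⁻⁹)/(0.636) + (-3.11×10⁻⁹)/(1.16)] = -126 V.

-126 V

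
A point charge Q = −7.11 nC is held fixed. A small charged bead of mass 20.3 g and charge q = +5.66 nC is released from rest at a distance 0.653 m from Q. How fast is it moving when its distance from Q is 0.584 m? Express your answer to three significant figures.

Only the electrostatic force acts, so mechanical energy is conserved: ½mv² = U₁ − U₂ = kQq(1/r₁ − 1/r₂).
U₁ − U₂ = (8.99×10⁹ N·m²/C²)(-7.11×10⁻⁹ C)(5.66×10⁻⁹ C)(1/0.653 − 1/0.584) = 6.55×10⁻⁸ J.
v = √(2·6.55×10⁻⁸/0.0203) = 2.54×10⁻³ m/s.

2.54×10⁻³ m/s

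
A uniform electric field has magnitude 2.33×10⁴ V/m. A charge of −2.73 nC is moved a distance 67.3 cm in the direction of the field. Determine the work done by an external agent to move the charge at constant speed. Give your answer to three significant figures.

The potential change for a displacement 67.3 cm in the direction of the field is ΔV = −Ed = -1.57×10⁴ V.
W_ext = qΔV = 4.28×10⁻⁵ J.

4.28×10⁻⁵ J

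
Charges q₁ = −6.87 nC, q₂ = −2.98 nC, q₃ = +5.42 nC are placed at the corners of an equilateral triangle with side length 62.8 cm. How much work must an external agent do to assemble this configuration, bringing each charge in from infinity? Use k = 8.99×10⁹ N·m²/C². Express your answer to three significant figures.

The assembly work is the sum of pairwise potential energies, U = Σ_{i<j} kqᵢqⱼ/rᵢⱼ.
All three pair separations equal the side length, 0.628 m.
U = (2.93×10⁻⁷) + (-5.33×10⁻⁷) + (-2.31×10⁻⁷) = -4.71×10⁻⁷ J.

-4.71×10⁻⁷ J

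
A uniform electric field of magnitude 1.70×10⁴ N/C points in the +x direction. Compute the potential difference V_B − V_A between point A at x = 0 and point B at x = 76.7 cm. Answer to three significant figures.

In a uniform field, potential decreases in the direction of E: V_B − V_A = −E·Δx.
V_B − V_A = −(1.70×10⁴ V/m)(0.767 m) = -1.30×10⁴ V.

-1.30×10⁴ V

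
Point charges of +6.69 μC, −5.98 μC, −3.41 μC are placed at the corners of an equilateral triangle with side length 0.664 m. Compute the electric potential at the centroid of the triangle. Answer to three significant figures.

Electric potential is a scalar, so the contributions from each charge add algebraically: V = Σ kqᵢ/rᵢ.
The distance from each vertex to the centroid is a/√3 = 0.383 m.
V = k[(6.69×10⁻⁶)/(0.383) + (-5.98×10⁻⁶)/(0.383) + (-3.41×10⁻⁶)/(0.383)] = -6.33×10⁴ V.

-6.33×10⁴ V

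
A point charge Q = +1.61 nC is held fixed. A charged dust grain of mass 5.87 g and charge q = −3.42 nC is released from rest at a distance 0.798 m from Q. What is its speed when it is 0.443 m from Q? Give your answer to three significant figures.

4.12×10⁻³ m/s

Only the electrostatic force acts, so mechanical energy is conserved: ½mv² = U₁ − U₂ = kQq(1/r₁ − 1/r₂).
U₁ − U₂ = (8.99×10⁹ N·m²/C²)(1.61×10⁻⁹ C)(-3.42×10⁻⁹ C)(1/0.798 − 1/0.443) = 4.97×10⁻⁸ J.
v = √(2·4.97×10⁻⁸/5.87×10⁻³) = 4.12×10⁻³ m/s.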